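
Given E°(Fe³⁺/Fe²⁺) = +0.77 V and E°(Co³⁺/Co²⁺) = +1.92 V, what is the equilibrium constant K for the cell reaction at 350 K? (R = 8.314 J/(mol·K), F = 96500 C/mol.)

E°_cell = +1.92 − (+0.77) = 1.15 V, with n = 1 electron transferred.
At equilibrium E = 0, so the Nernst equation gives ln K = nFE°/RT = (1)(96500)(1.15)/((8.314)(350)) = 38.14.
K = e^38.14 = 3.7 × 10^16.

3.7 × 10^16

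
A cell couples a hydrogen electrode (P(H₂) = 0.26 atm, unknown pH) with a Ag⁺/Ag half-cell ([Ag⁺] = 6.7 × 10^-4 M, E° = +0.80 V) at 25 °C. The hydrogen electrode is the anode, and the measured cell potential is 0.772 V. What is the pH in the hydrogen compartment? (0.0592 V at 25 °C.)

pH = 2.99

E°_cell = 0.80 V and n = 2.
log Q = n(E° − E)/0.0592 = 2×(0.80 − 0.772)/0.0592 = 0.946.
With Q = [H⁺]^2 / ([Ag⁺]^2·P(H₂)), solving for [H⁺] gives log[H⁺] = -2.993, so pH = 2.99.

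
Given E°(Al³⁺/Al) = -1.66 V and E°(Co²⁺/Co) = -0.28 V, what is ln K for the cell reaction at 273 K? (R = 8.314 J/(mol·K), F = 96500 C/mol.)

E°_cell = -0.28 − (-1.66) = 1.38 V, with n = 6 electrons transferred.
At equilibrium E = 0, so the Nernst equation gives ln K = nFE°/RT = (6)(96500)(1.38)/((8.314)(273)) = 352.03.

ln K = 352.0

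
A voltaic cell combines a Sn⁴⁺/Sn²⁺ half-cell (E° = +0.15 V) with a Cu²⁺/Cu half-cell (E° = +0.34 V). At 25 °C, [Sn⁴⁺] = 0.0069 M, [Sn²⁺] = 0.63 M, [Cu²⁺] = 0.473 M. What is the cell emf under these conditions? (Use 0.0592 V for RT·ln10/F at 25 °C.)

0.238 V

The Cu²⁺/Cu couple has the higher reduction potential and acts as the cathode, so E°_cell = +0.34 − (+0.15) = 0.19 V.
Balancing electrons gives n = 2; the reaction quotient is Q = [Sn⁴⁺]/([Sn²⁺]·[Cu²⁺]) = 0.0232.
At 25 °C, E = E° − (0.0592/n) log Q = 0.19 − (0.0592/2)(-1.635) = 0.190 + 0.048 = 0.238 V.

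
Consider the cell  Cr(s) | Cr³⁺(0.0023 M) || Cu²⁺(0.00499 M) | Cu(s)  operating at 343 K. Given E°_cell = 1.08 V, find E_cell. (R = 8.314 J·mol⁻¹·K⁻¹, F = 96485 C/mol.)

1.06 V

Balancing electrons gives n = 6; the reaction quotient is Q = [Cr³⁺]^2/[Cu²⁺]^3 = 42.6.
E = E° − (RT/nF) ln Q = 1.08 − (8.314×343)/(6×96485) × (3.751) = 1.080 − 0.018 = 1.062 V.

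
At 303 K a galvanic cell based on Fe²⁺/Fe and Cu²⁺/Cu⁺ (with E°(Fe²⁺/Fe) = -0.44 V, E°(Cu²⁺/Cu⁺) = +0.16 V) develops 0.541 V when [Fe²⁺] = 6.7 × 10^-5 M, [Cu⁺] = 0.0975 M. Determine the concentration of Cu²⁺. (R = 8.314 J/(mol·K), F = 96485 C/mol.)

From the Nernst equation, ln Q = nF(E° − E)/RT = 2×96485×(0.60 − 0.541)/(8.314×303) = 4.519, so Q = 91.8.
With Q = [Fe²⁺]·[Cu⁺]^2/[Cu²⁺]^2 and the known concentrations, [Cu²⁺]^2 in the denominator gives [Cu²⁺] = 8.3 × 10^-5 M.

8.3 × 10^-5 M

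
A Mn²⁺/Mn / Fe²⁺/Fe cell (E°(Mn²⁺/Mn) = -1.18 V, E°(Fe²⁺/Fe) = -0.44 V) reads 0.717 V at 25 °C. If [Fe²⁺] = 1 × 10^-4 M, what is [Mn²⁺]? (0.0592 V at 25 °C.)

6 × 10^-4 M

From the Nernst equation, log Q = n(E° − E)/0.0592 = 2(0.74 − 0.717)/0.0592 = 0.777, so Q = 5.98.
With Q = [Mn²⁺]/[Fe²⁺] and the known concentrations, [Mn²⁺] in the numerator gives [Mn²⁺] = 6 × 10^-4 M.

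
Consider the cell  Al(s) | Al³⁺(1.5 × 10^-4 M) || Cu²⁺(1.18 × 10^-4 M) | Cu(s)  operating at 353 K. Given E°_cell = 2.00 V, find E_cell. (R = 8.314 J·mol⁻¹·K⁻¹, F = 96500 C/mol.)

Balancing electrons gives n = 6; the reaction quotient is Q = [Al³⁺]^2/[Cu²⁺]^3 = 1.37 × 10^4.
E = E° − (RT/nF) ln Q = 2.00 − (8.314×353)/(6×96500) × (9.525) = 2.000 − 0.048 = 1.952 V.

1.95 V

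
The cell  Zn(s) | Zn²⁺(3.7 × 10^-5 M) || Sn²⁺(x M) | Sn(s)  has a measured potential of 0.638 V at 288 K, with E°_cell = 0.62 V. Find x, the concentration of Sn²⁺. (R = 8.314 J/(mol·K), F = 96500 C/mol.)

1.6 × 10^-4 M

From the Nernst equation, ln Q = nF(E° − E)/RT = 2×96500×(0.62 − 0.638)/(8.314×288) = -1.451, so Q = 0.234.
With Q = [Zn²⁺]/[Sn²⁺] and the known concentrations, [Sn²⁺] in the denominator gives [Sn²⁺] = 1.6 × 10^-4 M.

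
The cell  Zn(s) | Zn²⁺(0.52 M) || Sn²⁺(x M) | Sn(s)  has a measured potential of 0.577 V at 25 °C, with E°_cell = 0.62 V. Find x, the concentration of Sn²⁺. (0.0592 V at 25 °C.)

0.018 M

From the Nernst equation, log Q = n(E° − E)/0.0592 = 2(0.62 − 0.577)/0.0592 = 1.453, so Q = 28.4.
With Q = [Zn²⁺]/[Sn²⁺] and the known concentrations, [Sn²⁺] in the denominator gives [Sn²⁺] = 0.018 M.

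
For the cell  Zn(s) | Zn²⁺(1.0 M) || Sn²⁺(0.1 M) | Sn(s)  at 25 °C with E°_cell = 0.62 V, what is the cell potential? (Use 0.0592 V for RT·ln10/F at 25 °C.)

Balancing electrons gives n = 2; the reaction quotient is Q = [Zn²⁺]/[Sn²⁺] = 10.0.
At 25 °C, E = E° − (0.0592/n) log Q = 0.62 − (0.0592/2)(1.000) = 0.620 − 0.030 = 0.590 V.

0.590 V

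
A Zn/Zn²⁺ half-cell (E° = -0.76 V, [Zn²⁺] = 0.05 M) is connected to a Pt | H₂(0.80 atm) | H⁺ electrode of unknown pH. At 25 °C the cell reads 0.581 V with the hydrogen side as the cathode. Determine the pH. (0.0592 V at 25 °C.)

pH = 3.72

E°_cell = 0.76 V and n = 2.
log Q = n(E° − E)/0.0592 = 2×(0.76 − 0.581)/0.0592 = 6.047.
With Q = [Zn²⁺]·P(H₂) / [H⁺]^2, solving for [H⁺] gives log[H⁺] = -3.723, so pH = 3.72.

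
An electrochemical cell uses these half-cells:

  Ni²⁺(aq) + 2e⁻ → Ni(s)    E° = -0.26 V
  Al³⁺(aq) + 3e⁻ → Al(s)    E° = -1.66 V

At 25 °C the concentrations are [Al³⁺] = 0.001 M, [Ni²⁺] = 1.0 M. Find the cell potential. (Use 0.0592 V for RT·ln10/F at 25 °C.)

The Ni²⁺/Ni couple has the higher reduction potential and acts as the cathode, so E°_cell = -0.26 − (-1.66) = 1.40 V.
Balancing electrons gives n = 6; the reaction quotient is Q = [Al³⁺]^2/[Ni²⁺]^3 = 1 × 10^-6.
At 25 °C, E = E° − (0.0592/n) log Q = 1.40 − (0.0592/6)(-6.000) = 1.400 + 0.059 = 1.459 V.

1.46 V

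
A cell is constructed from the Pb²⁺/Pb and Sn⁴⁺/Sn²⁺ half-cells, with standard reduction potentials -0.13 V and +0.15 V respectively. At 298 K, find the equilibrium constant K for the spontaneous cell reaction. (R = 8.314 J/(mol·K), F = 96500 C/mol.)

3 × 10^9

E°_cell = +0.15 − (-0.13) = 0.28 V, with n = 2 electrons transferred.
At equilibrium E = 0, so the Nernst equation gives ln K = nFE°/RT = (2)(96500)(0.28)/((8.314)(298)) = 21.81.
K = e^21.81 = 3 × 10^9.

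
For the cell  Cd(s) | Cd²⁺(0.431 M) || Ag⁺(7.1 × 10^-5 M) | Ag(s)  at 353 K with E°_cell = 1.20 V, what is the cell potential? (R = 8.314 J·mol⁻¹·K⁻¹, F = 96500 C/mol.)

0.922 V

Balancing electrons gives n = 2; the reaction quotient is Q = [Cd²⁺]/[Ag⁺]^2 = 8.55 × 10^7.
E = E° − (RT/nF) ln Q = 1.20 − (8.314×353)/(2×96500) × (18.264) = 1.200 − 0.278 = 0.922 V.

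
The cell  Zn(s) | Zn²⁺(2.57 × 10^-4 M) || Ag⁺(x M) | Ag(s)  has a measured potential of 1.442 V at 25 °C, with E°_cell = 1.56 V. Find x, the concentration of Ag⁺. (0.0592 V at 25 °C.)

From the Nernst equation, log Q = n(E° − E)/0.0592 = 2(1.56 − 1.442)/0.0592 = 3.986, so Q = 9690.
With Q = [Zn²⁺]/[Ag⁺]^2 and the known concentrations, [Ag⁺]^2 in the denominator gives [Ag⁺] = 1.6 × 10^-4 M.

1.6 × 10^-4 M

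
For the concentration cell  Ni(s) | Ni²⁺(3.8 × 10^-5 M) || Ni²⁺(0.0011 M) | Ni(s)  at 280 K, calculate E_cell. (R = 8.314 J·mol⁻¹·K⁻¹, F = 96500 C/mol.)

Both half-cells are Ni²⁺/Ni, so E°_cell = 0. The concentrated side is the cathode; the cell reaction moves Ni²⁺ from high to low concentration with n = 2.
Q = [Ni²⁺]_dilute/[Ni²⁺]_conc = 3.8 × 10^-5/0.0011 = 0.0345.
E = 0 − (RT/nF) ln Q = −((8.314×280)/(2×96500))(-3.365) = 0.0406 V.

0.041 V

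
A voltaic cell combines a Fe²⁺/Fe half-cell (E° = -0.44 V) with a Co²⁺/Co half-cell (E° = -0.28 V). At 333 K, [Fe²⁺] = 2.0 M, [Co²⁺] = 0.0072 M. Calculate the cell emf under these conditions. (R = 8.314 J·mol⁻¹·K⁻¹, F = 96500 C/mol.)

0.079 V

The Co²⁺/Co couple has the higher reduction potential and acts as the cathode, so E°_cell = -0.28 − (-0.44) = 0.16 V.
Balancing electrons gives n = 2; the reaction quotient is Q = [Fe²⁺]/[Co²⁺] = 278.
E = E° − (RT/nF) ln Q = 0.16 − (8.314×333)/(2×96500) × (5.627) = 0.160 − 0.081 = 0.079 V.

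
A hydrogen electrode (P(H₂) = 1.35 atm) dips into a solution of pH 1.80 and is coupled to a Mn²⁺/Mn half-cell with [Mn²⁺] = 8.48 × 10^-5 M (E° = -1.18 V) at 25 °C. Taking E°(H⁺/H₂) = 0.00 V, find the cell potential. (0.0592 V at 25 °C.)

The hydrogen couple is the cathode, so E°_cell = 1.18 V; n = 2.
[H⁺] = 10^(−1.80) = 0.016 M, and Q = [Mn²⁺]·P(H₂) / [H⁺]^2 = 0.456.
E = E° − (0.0592/2) log Q = 1.18 − (0.0592/2)(-0.341) = 1.190 V.

1.19 V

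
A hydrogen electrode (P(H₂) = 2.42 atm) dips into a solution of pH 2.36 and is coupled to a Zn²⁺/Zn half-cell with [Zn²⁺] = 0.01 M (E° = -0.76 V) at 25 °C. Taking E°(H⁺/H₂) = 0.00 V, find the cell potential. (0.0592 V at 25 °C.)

The hydrogen couple is the cathode, so E°_cell = 0.76 V; n = 2.
[H⁺] = 10^(−2.36) = 0.0044 M, and Q = [Zn²⁺]·P(H₂) / [H⁺]^2 = 1270.
E = E° − (0.0592/2) log Q = 0.76 − (0.0592/2)(3.104) = 0.668 V.

0.67 V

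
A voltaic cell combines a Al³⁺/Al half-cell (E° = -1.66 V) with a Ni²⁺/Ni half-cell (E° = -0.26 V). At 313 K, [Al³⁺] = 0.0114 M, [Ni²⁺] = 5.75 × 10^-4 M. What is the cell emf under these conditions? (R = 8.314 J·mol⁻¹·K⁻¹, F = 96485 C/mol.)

1.34 V

The Ni²⁺/Ni couple has the higher reduction potential and acts as the cathode, so E°_cell = -0.26 − (-1.66) = 1.40 V.
Balancing electrons gives n = 6; the reaction quotient is Q = [Al³⁺]^2/[Ni²⁺]^3 = 6.84 × 10^5.
E = E° − (RT/nF) ln Q = 1.40 − (8.314×313)/(6×96485) × (13.435) = 1.400 − 0.060 = 1.340 V.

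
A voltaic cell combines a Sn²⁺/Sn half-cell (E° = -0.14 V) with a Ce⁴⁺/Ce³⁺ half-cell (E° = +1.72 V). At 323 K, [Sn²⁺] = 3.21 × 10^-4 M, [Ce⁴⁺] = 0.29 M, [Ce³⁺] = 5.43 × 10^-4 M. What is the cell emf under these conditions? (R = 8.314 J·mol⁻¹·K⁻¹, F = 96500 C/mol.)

The Ce⁴⁺/Ce³⁺ couple has the higher reduction potential and acts as the cathode, so E°_cell = +1.72 − (-0.14) = 1.86 V.
Balancing electrons gives n = 2; the reaction quotient is Q = [Sn²⁺]·[Ce³⁺]^2/[Ce⁴⁺]^2 = 1.13 × 10^-9.
E = E° − (RT/nF) ln Q = 1.86 − (8.314×323)/(2×96500) × (-20.605) = 1.860 + 0.287 = 2.147 V.

2.15 V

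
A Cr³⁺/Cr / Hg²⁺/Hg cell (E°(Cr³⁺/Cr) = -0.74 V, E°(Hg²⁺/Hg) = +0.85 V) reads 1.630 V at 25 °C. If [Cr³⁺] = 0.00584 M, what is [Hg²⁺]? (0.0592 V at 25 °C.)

From the Nernst equation, log Q = n(E° − E)/0.0592 = 6(1.59 − 1.630)/0.0592 = -4.054, so Q = 8.83 × 10^-5.
With Q = [Cr³⁺]^2/[Hg²⁺]^3 and the known concentrations, [Hg²⁺]^3 in the denominator gives [Hg²⁺] = 0.73 M.

0.73 M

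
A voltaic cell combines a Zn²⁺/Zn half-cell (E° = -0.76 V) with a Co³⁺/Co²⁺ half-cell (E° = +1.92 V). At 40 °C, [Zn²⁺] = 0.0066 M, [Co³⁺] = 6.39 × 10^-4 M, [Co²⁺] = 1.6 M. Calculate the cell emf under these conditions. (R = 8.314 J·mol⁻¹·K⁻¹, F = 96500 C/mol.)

2.54 V

The Co³⁺/Co²⁺ couple has the higher reduction potential and acts as the cathode, so E°_cell = +1.92 − (-0.76) = 2.68 V.
Balancing electrons gives n = 2; the reaction quotient is Q = [Zn²⁺]·[Co²⁺]^2/[Co³⁺]^2 = 4.14 × 10^4.
E = E° − (RT/nF) ln Q = 2.68 − (8.314×313)/(2×96500) × (10.631) = 2.680 − 0.143 = 2.537 V.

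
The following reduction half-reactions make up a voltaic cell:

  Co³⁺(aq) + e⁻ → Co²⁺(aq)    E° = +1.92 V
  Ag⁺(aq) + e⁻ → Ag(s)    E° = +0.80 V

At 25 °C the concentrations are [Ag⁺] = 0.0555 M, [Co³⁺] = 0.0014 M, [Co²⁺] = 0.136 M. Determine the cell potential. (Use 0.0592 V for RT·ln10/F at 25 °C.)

The Co³⁺/Co²⁺ couple has the higher reduction potential and acts as the cathode, so E°_cell = +1.92 − (+0.80) = 1.12 V.
Balancing electrons gives n = 1; the reaction quotient is Q = [Ag⁺]·[Co²⁺]/[Co³⁺] = 5.39.
At 25 °C, E = E° − (0.0592/n) log Q = 1.12 − (0.0592/1)(0.732) = 1.120 − 0.043 = 1.077 V.

1.08 V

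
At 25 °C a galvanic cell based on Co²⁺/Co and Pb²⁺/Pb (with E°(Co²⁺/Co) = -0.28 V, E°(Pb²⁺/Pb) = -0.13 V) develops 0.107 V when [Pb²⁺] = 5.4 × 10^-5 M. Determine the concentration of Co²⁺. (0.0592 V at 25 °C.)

0.0015 M

From the Nernst equation, log Q = n(E° − E)/0.0592 = 2(0.15 − 0.107)/0.0592 = 1.453, so Q = 28.4.
With Q = [Co²⁺]/[Pb²⁺] and the known concentrations, [Co²⁺] in the numerator gives [Co²⁺] = 0.0015 M.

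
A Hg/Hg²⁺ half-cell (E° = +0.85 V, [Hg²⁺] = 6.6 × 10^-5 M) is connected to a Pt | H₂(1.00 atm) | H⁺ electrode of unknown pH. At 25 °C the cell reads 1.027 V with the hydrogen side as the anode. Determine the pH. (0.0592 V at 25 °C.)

E°_cell = 0.85 V and n = 2.
log Q = n(E° − E)/0.0592 = 2×(0.85 − 1.027)/0.0592 = -5.980.
With Q = [H⁺]^2 / ([Hg²⁺]·P(H₂)), solving for [H⁺] gives log[H⁺] = -5.080, so pH = 5.08.

pH = 5.08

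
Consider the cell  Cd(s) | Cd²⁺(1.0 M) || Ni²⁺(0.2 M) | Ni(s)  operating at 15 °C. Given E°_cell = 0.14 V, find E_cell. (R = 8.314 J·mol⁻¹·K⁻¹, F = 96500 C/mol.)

Balancing electrons gives n = 2; the reaction quotient is Q = [Cd²⁺]/[Ni²⁺] = 5.00.
E = E° − (RT/nF) ln Q = 0.14 − (8.314×288)/(2×96500) × (1.609) = 0.140 − 0.020 = 0.120 V.

0.120 V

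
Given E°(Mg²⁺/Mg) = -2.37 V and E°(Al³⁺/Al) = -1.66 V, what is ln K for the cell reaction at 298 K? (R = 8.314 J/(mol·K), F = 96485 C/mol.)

E°_cell = -1.66 − (-2.37) = 0.71 V, with n = 6 electrons transferred.
At equilibrium E = 0, so the Nernst equation gives ln K = nFE°/RT = (6)(96485)(0.71)/((8.314)(298)) = 165.90.

ln K = 165.9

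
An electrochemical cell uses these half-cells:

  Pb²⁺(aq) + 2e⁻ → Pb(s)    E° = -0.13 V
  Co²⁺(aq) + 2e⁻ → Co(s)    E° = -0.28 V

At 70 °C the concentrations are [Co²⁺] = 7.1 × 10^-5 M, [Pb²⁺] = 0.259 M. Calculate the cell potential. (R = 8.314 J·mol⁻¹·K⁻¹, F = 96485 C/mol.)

0.271 V

The Pb²⁺/Pb couple has the higher reduction potential and acts as the cathode, so E°_cell = -0.13 − (-0.28) = 0.15 V.
Balancing electrons gives n = 2; the reaction quotient is Q = [Co²⁺]/[Pb²⁺] = 2.74 × 10^-4.
E = E° − (RT/nF) ln Q = 0.15 − (8.314×343)/(2×96485) × (-8.202) = 0.150 + 0.121 = 0.271 V.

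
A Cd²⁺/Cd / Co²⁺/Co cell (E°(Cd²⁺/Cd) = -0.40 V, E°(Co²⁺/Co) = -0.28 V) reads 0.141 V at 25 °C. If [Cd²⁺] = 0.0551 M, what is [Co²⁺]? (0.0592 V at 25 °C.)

From the Nernst equation, log Q = n(E° − E)/0.0592 = 2(0.12 − 0.141)/0.0592 = -0.709, so Q = 0.195.
With Q = [Cd²⁺]/[Co²⁺] and the known concentrations, [Co²⁺] in the denominator gives [Co²⁺] = 0.28 M.

0.28 M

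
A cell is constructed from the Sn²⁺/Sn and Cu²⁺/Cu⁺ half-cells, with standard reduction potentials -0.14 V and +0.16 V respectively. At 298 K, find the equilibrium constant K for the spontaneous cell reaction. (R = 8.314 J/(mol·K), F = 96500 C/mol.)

1.4 × 10^10

E°_cell = +0.16 − (-0.14) = 0.30 V, with n = 2 electrons transferred.
At equilibrium E = 0, so the Nernst equation gives ln K = nFE°/RT = (2)(96500)(0.30)/((8.314)(298)) = 23.37.
K = e^23.37 = 1.4 × 10^10.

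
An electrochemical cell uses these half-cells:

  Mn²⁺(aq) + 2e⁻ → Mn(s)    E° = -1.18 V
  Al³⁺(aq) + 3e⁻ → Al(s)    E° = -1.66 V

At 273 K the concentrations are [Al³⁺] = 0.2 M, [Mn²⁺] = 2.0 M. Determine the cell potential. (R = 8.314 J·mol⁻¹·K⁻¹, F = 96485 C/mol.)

0.501 V

The Mn²⁺/Mn couple has the higher reduction potential and acts as the cathode, so E°_cell = -1.18 − (-1.66) = 0.48 V.
Balancing electrons gives n = 6; the reaction quotient is Q = [Al³⁺]^2/[Mn²⁺]^3 = 0.00500.
E = E° − (RT/nF) ln Q = 0.48 − (8.314×273)/(6×96485) × (-5.298) = 0.480 + 0.021 = 0.501 V.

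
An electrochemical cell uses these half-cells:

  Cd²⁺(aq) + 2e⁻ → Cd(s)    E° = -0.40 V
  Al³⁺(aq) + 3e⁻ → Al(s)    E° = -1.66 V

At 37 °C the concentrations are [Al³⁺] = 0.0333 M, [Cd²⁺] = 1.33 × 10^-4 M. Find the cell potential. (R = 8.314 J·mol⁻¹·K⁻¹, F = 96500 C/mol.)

1.17 V

The Cd²⁺/Cd couple has the higher reduction potential and acts as the cathode, so E°_cell = -0.40 − (-1.66) = 1.26 V.
Balancing electrons gives n = 6; the reaction quotient is Q = [Al³⁺]^2/[Cd²⁺]^3 = 4.71 × 10^8.
E = E° − (RT/nF) ln Q = 1.26 − (8.314×310)/(6×96500) × (19.971) = 1.260 − 0.089 = 1.171 V.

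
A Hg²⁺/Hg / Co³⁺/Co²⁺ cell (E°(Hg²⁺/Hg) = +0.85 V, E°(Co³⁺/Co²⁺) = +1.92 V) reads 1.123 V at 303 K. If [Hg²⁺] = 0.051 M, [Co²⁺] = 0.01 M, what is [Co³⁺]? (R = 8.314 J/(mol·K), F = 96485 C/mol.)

0.017 M

From the Nernst equation, ln Q = nF(E° − E)/RT = 2×96485×(1.07 − 1.123)/(8.314×303) = -4.060, so Q = 0.0173.
With Q = [Hg²⁺]·[Co²⁺]^2/[Co³⁺]^2 and the known concentrations, [Co³⁺]^2 in the denominator gives [Co³⁺] = 0.017 M.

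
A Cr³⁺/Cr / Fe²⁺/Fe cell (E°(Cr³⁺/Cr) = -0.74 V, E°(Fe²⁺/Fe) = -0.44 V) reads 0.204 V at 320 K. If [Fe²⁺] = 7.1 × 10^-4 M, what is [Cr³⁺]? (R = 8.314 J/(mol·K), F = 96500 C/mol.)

0.65 M

From the Nernst equation, ln Q = nF(E° − E)/RT = 6×96500×(0.30 − 0.204)/(8.314×320) = 20.892, so Q = 1.18 × 10^9.
With Q = [Cr³⁺]^2/[Fe²⁺]^3 and the known concentrations, [Cr³⁺]^2 in the numerator gives [Cr³⁺] = 0.65 M.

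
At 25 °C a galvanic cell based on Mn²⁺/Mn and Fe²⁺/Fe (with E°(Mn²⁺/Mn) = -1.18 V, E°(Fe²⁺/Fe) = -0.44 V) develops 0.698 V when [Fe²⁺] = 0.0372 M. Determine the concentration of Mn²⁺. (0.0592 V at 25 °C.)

From the Nernst equation, log Q = n(E° − E)/0.0592 = 2(0.74 − 0.698)/0.0592 = 1.419, so Q = 26.2.
With Q = [Mn²⁺]/[Fe²⁺] and the known concentrations, [Mn²⁺] in the numerator gives [Mn²⁺] = 0.98 M.

0.98 M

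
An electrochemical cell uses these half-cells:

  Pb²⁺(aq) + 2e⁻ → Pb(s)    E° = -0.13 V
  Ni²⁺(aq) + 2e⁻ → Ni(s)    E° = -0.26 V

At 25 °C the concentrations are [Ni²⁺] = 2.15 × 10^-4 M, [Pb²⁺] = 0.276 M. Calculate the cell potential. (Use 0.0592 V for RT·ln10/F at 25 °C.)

0.222 V

The Pb²⁺/Pb couple has the higher reduction potential and acts as the cathode, so E°_cell = -0.13 − (-0.26) = 0.13 V.
Balancing electrons gives n = 2; the reaction quotient is Q = [Ni²⁺]/[Pb²⁺] = 7.79 × 10^-4.
At 25 °C, E = E° − (0.0592/n) log Q = 0.13 − (0.0592/2)(-3.108) = 0.130 + 0.092 = 0.222 V.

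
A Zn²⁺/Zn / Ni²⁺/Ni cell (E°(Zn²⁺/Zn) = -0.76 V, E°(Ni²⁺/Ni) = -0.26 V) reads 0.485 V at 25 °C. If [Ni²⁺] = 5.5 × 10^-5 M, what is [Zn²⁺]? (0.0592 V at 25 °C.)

1.8 × 10^-4 M

From the Nernst equation, log Q = n(E° − E)/0.0592 = 2(0.50 − 0.485)/0.0592 = 0.507, so Q = 3.21.
With Q = [Zn²⁺]/[Ni²⁺] and the known concentrations, [Zn²⁺] in the numerator gives [Zn²⁺] = 1.8 × 10^-4 M.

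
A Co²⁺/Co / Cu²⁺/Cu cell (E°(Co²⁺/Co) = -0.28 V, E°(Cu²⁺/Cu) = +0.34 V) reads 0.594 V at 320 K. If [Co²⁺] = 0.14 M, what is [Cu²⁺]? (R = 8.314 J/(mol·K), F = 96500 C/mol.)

0.021 M

From the Nernst equation, ln Q = nF(E° − E)/RT = 2×96500×(0.62 − 0.594)/(8.314×320) = 1.886, so Q = 6.59.
With Q = [Co²⁺]/[Cu²⁺] and the known concentrations, [Cu²⁺] in the denominator gives [Cu²⁺] = 0.021 M.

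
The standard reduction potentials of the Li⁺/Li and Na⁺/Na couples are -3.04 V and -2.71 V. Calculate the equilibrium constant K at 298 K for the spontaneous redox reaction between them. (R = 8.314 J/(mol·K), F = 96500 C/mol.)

3.8 × 10^5

E°_cell = -2.71 − (-3.04) = 0.33 V, with n = 1 electron transferred.
At equilibrium E = 0, so the Nernst equation gives ln K = nFE°/RT = (1)(96500)(0.33)/((8.314)(298)) = 12.85.
K = e^12.85 = 3.8 × 10^5.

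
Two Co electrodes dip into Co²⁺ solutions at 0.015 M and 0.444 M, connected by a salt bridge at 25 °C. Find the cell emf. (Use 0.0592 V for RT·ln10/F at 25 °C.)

0.044 V

Both half-cells are Co²⁺/Co, so E°_cell = 0. The concentrated side is the cathode; the cell reaction moves Co²⁺ from high to low concentration with n = 2.
Q = [Co²⁺]_dilute/[Co²⁺]_conc = 0.015/0.444 = 0.0338.
E = 0 − (0.0592/2) log Q = −(0.0592/2)(-1.471) = 0.0435 V.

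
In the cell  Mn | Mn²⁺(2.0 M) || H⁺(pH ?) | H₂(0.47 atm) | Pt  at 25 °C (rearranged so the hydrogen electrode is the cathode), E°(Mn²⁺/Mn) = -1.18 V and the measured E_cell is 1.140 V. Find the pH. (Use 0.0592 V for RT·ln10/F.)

E°_cell = 1.18 V and n = 2.
log Q = n(E° − E)/0.0592 = 2×(1.18 − 1.140)/0.0592 = 1.351.
With Q = [Mn²⁺]·P(H₂) / [H⁺]^2, solving for [H⁺] gives log[H⁺] = -0.689, so pH = 0.69.

pH = 0.69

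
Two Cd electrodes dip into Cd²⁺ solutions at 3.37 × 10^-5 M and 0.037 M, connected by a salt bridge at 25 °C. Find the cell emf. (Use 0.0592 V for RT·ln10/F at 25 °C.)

0.090 V

Both half-cells are Cd²⁺/Cd, so E°_cell = 0. The concentrated side is the cathode; the cell reaction moves Cd²⁺ from high to low concentration with n = 2.
Q = [Cd²⁺]_dilute/[Cd²⁺]_conc = 3.37 × 10^-5/0.037 = 9.11 × 10^-4.
E = 0 − (0.0592/2) log Q = −(0.0592/2)(-3.041) = 0.0900 V.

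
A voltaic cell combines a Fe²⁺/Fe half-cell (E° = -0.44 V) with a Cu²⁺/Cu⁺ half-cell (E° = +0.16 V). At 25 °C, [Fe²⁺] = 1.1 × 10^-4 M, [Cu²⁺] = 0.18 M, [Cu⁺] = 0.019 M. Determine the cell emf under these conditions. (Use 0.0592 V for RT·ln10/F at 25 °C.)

0.775 V

The Cu²⁺/Cu⁺ couple has the higher reduction potential and acts as the cathode, so E°_cell = +0.16 − (-0.44) = 0.60 V.
Balancing electrons gives n = 2; the reaction quotient is Q = [Fe²⁺]·[Cu⁺]^2/[Cu²⁺]^2 = 1.23 × 10^-6.
At 25 °C, E = E° − (0.0592/n) log Q = 0.60 − (0.0592/2)(-5.912) = 0.600 + 0.175 = 0.775 V.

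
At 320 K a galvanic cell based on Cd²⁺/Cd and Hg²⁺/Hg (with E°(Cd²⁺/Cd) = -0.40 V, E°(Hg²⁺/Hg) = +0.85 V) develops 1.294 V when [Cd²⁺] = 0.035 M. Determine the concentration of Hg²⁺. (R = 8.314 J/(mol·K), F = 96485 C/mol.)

From the Nernst equation, ln Q = nF(E° − E)/RT = 2×96485×(1.25 − 1.294)/(8.314×320) = -3.191, so Q = 0.0411.
With Q = [Cd²⁺]/[Hg²⁺] and the known concentrations, [Hg²⁺] in the denominator gives [Hg²⁺] = 0.85 M.

0.85 M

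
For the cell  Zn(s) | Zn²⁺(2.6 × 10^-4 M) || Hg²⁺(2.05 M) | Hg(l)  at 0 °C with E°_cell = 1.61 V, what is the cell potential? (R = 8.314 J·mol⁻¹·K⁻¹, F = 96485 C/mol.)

Balancing electrons gives n = 2; the reaction quotient is Q = [Zn²⁺]/[Hg²⁺] = 1.27 × 10^-4.
E = E° − (RT/nF) ln Q = 1.61 − (8.314×273)/(2×96485) × (-8.973) = 1.610 + 0.106 = 1.716 V.

1.72 V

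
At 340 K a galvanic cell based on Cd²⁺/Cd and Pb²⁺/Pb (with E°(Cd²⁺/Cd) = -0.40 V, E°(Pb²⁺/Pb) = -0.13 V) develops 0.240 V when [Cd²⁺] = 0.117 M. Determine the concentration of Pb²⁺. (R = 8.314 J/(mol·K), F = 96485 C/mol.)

From the Nernst equation, ln Q = nF(E° − E)/RT = 2×96485×(0.27 − 0.240)/(8.314×340) = 2.048, so Q = 7.75.
With Q = [Cd²⁺]/[Pb²⁺] and the known concentrations, [Pb²⁺] in the denominator gives [Pb²⁺] = 0.015 M.

0.015 M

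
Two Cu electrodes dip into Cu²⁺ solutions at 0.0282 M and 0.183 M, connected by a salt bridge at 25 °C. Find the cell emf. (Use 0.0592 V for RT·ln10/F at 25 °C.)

0.024 V

Both half-cells are Cu²⁺/Cu, so E°_cell = 0. The concentrated side is the cathode; the cell reaction moves Cu²⁺ from high to low concentration with n = 2.
Q = [Cu²⁺]_dilute/[Cu²⁺]_conc = 0.0282/0.183 = 0.154.
E = 0 − (0.0592/2) log Q = −(0.0592/2)(-0.812) = 0.0240 V.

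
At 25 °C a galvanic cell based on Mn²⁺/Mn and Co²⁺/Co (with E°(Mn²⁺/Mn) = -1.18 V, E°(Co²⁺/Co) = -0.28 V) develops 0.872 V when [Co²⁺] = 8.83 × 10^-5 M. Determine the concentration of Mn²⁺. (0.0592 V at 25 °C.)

From the Nernst equation, log Q = n(E° − E)/0.0592 = 2(0.90 − 0.872)/0.0592 = 0.946, so Q = 8.83.
With Q = [Mn²⁺]/[Co²⁺] and the known concentrations, [Mn²⁺] in the numerator gives [Mn²⁺] = 7.8 × 10^-4 M.

7.8 × 10^-4 M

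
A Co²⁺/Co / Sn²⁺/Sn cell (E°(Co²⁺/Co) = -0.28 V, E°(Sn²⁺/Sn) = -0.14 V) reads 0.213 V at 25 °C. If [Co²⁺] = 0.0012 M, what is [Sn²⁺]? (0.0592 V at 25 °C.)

0.35 M

From the Nernst equation, log Q = n(E° − E)/0.0592 = 2(0.14 − 0.213)/0.0592 = -2.466, so Q = 0.00342.
With Q = [Co²⁺]/[Sn²⁺] and the known concentrations, [Sn²⁺] in the denominator gives [Sn²⁺] = 0.35 M.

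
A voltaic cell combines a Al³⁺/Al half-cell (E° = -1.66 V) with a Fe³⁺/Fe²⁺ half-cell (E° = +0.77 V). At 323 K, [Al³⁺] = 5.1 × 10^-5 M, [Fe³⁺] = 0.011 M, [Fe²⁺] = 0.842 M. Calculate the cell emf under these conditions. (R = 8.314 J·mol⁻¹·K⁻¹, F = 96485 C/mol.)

2.40 V

The Fe³⁺/Fe²⁺ couple has the higher reduction potential and acts as the cathode, so E°_cell = +0.77 − (-1.66) = 2.43 V.
Balancing electrons gives n = 3; the reaction quotient is Q = [Al³⁺]·[Fe²⁺]^3/[Fe³⁺]^3 = 22.9.
E = E° − (RT/nF) ln Q = 2.43 − (8.314×323)/(3×96485) × (3.130) = 2.430 − 0.029 = 2.401 V.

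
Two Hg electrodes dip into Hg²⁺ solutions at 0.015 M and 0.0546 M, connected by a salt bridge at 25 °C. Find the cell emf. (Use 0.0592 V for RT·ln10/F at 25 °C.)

Both half-cells are Hg²⁺/Hg, so E°_cell = 0. The concentrated side is the cathode; the cell reaction moves Hg²⁺ from high to low concentration with n = 2.
Q = [Hg²⁺]_dilute/[Hg²⁺]_conc = 0.015/0.0546 = 0.275.
E = 0 − (0.0592/2) log Q = −(0.0592/2)(-0.561) = 0.0166 V.

0.017 V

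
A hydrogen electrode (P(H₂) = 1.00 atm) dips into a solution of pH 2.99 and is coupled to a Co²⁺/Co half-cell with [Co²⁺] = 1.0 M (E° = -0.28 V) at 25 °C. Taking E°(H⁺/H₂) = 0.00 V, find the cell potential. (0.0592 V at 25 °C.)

0.10 V

The hydrogen couple is the cathode, so E°_cell = 0.28 V; n = 2.
[H⁺] = 10^(−2.99) = 0.0010 M, and Q = [Co²⁺]·P(H₂) / [H⁺]^2 = 9.55 × 10^5.
E = E° − (0.0592/2) log Q = 0.28 − (0.0592/2)(5.980) = 0.103 V.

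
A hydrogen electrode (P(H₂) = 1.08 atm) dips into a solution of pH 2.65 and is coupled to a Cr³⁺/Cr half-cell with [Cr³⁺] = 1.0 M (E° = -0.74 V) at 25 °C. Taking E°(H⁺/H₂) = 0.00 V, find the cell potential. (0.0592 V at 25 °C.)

The hydrogen couple is the cathode, so E°_cell = 0.74 V; n = 6.
[H⁺] = 10^(−2.65) = 0.0022 M, and Q = [Cr³⁺]^2·P(H₂)^3 / [H⁺]^6 = 1 × 10^16.
E = E° − (0.0592/6) log Q = 0.74 − (0.0592/6)(16.000) = 0.582 V.

0.58 V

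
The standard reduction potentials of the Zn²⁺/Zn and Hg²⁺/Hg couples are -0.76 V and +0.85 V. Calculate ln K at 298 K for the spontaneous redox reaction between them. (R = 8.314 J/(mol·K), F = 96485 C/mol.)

ln K = 125.4

E°_cell = +0.85 − (-0.76) = 1.61 V, with n = 2 electrons transferred.
At equilibrium E = 0, so the Nernst equation gives ln K = nFE°/RT = (2)(96485)(1.61)/((8.314)(298)) = 125.40.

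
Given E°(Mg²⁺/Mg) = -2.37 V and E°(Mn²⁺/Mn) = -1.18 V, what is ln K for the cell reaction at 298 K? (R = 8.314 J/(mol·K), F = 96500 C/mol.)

ln K = 92.7

E°_cell = -1.18 − (-2.37) = 1.19 V, with n = 2 electrons transferred.
At equilibrium E = 0, so the Nernst equation gives ln K = nFE°/RT = (2)(96500)(1.19)/((8.314)(298)) = 92.70.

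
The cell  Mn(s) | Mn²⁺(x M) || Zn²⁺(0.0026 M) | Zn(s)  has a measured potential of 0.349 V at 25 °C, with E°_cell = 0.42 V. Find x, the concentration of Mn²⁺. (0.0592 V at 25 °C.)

From the Nernst equation, log Q = n(E° − E)/0.0592 = 2(0.42 − 0.349)/0.0592 = 2.399, so Q = 250.
With Q = [Mn²⁺]/[Zn²⁺] and the known concentrations, [Mn²⁺] in the numerator gives [Mn²⁺] = 0.65 M.

0.65 M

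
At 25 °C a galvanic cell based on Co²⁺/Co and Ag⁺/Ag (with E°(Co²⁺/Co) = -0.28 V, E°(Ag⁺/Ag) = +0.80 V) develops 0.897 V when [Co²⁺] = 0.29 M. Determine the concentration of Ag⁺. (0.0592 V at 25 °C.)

From the Nernst equation, log Q = n(E° − E)/0.0592 = 2(1.08 − 0.897)/0.0592 = 6.182, so Q = 1.52 × 10^6.
With Q = [Co²⁺]/[Ag⁺]^2 and the known concentrations, [Ag⁺]^2 in the denominator gives [Ag⁺] = 4.4 × 10^-4 M.

4.4 × 10^-4 M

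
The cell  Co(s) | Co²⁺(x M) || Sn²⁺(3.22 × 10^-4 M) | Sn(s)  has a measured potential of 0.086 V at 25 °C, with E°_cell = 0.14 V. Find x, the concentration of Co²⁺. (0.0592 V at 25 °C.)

From the Nernst equation, log Q = n(E° − E)/0.0592 = 2(0.14 − 0.086)/0.0592 = 1.824, so Q = 66.7.
With Q = [Co²⁺]/[Sn²⁺] and the known concentrations, [Co²⁺] in the numerator gives [Co²⁺] = 0.021 M.

0.021 M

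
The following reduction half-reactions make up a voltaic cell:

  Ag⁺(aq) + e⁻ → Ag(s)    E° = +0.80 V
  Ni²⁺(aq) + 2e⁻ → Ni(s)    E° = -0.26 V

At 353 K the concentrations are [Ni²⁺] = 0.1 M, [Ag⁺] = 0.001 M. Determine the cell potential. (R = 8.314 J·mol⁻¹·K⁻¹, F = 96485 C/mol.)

0.885 V

The Ag⁺/Ag couple has the higher reduction potential and acts as the cathode, so E°_cell = +0.80 − (-0.26) = 1.06 V.
Balancing electrons gives n = 2; the reaction quotient is Q = [Ni²⁺]/[Ag⁺]^2 = 1 × 10^5.
E = E° − (RT/nF) ln Q = 1.06 − (8.314×353)/(2×96485) × (11.513) = 1.060 − 0.175 = 0.885 V.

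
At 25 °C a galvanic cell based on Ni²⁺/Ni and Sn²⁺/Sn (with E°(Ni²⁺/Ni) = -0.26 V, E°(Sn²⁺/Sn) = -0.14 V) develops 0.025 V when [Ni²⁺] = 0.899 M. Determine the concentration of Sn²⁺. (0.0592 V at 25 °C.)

From the Nernst equation, log Q = n(E° − E)/0.0592 = 2(0.12 − 0.025)/0.0592 = 3.209, so Q = 1620.
With Q = [Ni²⁺]/[Sn²⁺] and the known concentrations, [Sn²⁺] in the denominator gives [Sn²⁺] = 5.6 × 10^-4 M.

5.6 × 10^-4 M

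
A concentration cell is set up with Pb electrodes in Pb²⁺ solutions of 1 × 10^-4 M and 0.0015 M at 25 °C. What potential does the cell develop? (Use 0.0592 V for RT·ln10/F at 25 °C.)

0.035 V

Both half-cells are Pb²⁺/Pb, so E°_cell = 0. The concentrated side is the cathode; the cell reaction moves Pb²⁺ from high to low concentration with n = 2.
Q = [Pb²⁺]_dilute/[Pb²⁺]_conc = 1 × 10^-4/0.0015 = 0.0667.
E = 0 − (0.0592/2) log Q = −(0.0592/2)(-1.176) = 0.0348 V.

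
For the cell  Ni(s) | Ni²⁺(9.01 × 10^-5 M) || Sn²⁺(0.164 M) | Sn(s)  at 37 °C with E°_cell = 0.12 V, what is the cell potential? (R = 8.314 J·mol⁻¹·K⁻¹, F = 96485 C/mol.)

0.220 V

Balancing electrons gives n = 2; the reaction quotient is Q = [Ni²⁺]/[Sn²⁺] = 5.49 × 10^-4.
E = E° − (RT/nF) ln Q = 0.12 − (8.314×310)/(2×96485) × (-7.507) = 0.120 + 0.100 = 0.220 V.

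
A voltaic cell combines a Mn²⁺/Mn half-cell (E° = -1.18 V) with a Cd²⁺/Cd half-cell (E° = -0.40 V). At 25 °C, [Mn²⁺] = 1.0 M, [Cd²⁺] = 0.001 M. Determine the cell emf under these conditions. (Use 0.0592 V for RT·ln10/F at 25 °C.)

The Cd²⁺/Cd couple has the higher reduction potential and acts as the cathode, so E°_cell = -0.40 − (-1.18) = 0.78 V.
Balancing electrons gives n = 2; the reaction quotient is Q = [Mn²⁺]/[Cd²⁺] = 1000.
At 25 °C, E = E° − (0.0592/n) log Q = 0.78 − (0.0592/2)(3.000) = 0.780 − 0.089 = 0.691 V.

0.691 V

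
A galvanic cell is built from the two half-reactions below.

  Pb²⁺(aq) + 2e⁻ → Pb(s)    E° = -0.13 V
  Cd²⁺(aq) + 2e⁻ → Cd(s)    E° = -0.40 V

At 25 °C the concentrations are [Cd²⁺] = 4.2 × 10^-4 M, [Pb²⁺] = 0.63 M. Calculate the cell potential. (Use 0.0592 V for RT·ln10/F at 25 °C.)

0.364 V

The Pb²⁺/Pb couple has the higher reduction potential and acts as the cathode, so E°_cell = -0.13 − (-0.40) = 0.27 V.
Balancing electrons gives n = 2; the reaction quotient is Q = [Cd²⁺]/[Pb²⁺] = 6.67 × 10^-4.
At 25 °C, E = E° − (0.0592/n) log Q = 0.27 − (0.0592/2)(-3.176) = 0.270 + 0.094 = 0.364 V.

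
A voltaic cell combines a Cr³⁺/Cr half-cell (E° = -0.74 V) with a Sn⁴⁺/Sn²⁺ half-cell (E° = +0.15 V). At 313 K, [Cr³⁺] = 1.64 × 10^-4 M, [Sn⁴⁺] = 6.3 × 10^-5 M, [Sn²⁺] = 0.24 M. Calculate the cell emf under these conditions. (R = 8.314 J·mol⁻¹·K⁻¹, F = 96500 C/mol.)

0.857 V

The Sn⁴⁺/Sn²⁺ couple has the higher reduction potential and acts as the cathode, so E°_cell = +0.15 − (-0.74) = 0.89 V.
Balancing electrons gives n = 6; the reaction quotient is Q = [Cr³⁺]^2·[Sn²⁺]^3/[Sn⁴⁺]^3 = 1490.
E = E° − (RT/nF) ln Q = 0.89 − (8.314×313)/(6×96500) × (7.304) = 0.890 − 0.033 = 0.857 V.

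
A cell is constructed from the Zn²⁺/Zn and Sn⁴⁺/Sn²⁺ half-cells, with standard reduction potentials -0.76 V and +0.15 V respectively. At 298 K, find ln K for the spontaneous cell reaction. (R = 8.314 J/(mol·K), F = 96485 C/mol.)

ln K = 70.9

E°_cell = +0.15 − (-0.76) = 0.91 V, with n = 2 electrons transferred.
At equilibrium E = 0, so the Nernst equation gives ln K = nFE°/RT = (2)(96485)(0.91)/((8.314)(298)) = 70.88.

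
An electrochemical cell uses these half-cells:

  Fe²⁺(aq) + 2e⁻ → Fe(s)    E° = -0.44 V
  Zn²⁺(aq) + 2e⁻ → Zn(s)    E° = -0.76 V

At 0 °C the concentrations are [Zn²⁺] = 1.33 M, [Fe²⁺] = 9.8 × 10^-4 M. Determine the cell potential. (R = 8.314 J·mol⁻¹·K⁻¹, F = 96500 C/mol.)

0.235 V

The Fe²⁺/Fe couple has the higher reduction potential and acts as the cathode, so E°_cell = -0.44 − (-0.76) = 0.32 V.
Balancing electrons gives n = 2; the reaction quotient is Q = [Zn²⁺]/[Fe²⁺] = 1360.
E = E° − (RT/nF) ln Q = 0.32 − (8.314×273)/(2×96500) × (7.213) = 0.320 − 0.085 = 0.235 V.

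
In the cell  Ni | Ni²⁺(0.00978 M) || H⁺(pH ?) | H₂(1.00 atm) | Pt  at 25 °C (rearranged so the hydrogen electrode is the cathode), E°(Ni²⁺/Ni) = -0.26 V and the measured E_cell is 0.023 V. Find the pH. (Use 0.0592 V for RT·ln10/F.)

E°_cell = 0.26 V and n = 2.
log Q = n(E° − E)/0.0592 = 2×(0.26 − 0.023)/0.0592 = 8.007.
With Q = [Ni²⁺]·P(H₂) / [H⁺]^2, solving for [H⁺] gives log[H⁺] = -5.008, so pH = 5.01.

pH = 5.01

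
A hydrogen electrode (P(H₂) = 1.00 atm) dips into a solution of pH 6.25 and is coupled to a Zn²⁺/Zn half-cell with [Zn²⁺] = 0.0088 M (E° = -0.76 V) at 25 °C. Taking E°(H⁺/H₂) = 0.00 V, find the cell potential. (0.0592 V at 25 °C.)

0.45 V

The hydrogen couple is the cathode, so E°_cell = 0.76 V; n = 2.
[H⁺] = 10^(−6.25) = 5.6 × 10^-7 M, and Q = [Zn²⁺]·P(H₂) / [H⁺]^2 = 2.78 × 10^10.
E = E° − (0.0592/2) log Q = 0.76 − (0.0592/2)(10.444) = 0.451 V.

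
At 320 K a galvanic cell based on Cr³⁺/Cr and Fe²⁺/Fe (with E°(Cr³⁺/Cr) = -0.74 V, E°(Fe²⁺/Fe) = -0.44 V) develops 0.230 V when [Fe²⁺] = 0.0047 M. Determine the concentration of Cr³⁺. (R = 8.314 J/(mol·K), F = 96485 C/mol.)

0.65 M

From the Nernst equation, ln Q = nF(E° − E)/RT = 6×96485×(0.30 − 0.230)/(8.314×320) = 15.232, so Q = 4.12 × 10^6.
With Q = [Cr³⁺]^2/[Fe²⁺]^3 and the known concentrations, [Cr³⁺]^2 in the numerator gives [Cr³⁺] = 0.65 M.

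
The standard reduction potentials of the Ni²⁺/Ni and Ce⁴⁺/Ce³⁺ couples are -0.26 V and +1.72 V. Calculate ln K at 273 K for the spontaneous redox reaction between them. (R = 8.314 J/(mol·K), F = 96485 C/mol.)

ln K = 168.3

E°_cell = +1.72 − (-0.26) = 1.98 V, with n = 2 electrons transferred.
At equilibrium E = 0, so the Nernst equation gives ln K = nFE°/RT = (2)(96485)(1.98)/((8.314)(273)) = 168.34.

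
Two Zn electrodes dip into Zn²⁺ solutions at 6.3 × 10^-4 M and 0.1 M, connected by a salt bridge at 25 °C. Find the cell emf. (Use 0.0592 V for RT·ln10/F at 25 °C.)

0.065 V

Both half-cells are Zn²⁺/Zn, so E°_cell = 0. The concentrated side is the cathode; the cell reaction moves Zn²⁺ from high to low concentration with n = 2.
Q = [Zn²⁺]_dilute/[Zn²⁺]_conc = 6.3 × 10^-4/0.1 = 0.00630.
E = 0 − (0.0592/2) log Q = −(0.0592/2)(-2.201) = 0.0651 V.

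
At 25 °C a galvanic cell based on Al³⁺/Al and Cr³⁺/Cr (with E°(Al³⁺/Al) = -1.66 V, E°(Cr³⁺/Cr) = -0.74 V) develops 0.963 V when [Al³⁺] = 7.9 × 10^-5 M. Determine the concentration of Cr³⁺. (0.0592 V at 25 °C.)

0.012 M

From the Nernst equation, log Q = n(E° − E)/0.0592 = 3(0.92 − 0.963)/0.0592 = -2.179, so Q = 0.00662.
With Q = [Al³⁺]/[Cr³⁺] and the known concentrations, [Cr³⁺] in the denominator gives [Cr³⁺] = 0.012 M.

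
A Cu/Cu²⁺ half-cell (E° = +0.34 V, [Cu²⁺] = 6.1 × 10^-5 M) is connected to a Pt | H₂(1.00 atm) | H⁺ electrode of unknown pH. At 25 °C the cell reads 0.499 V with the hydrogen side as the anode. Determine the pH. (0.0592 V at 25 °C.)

E°_cell = 0.34 V and n = 2.
log Q = n(E° − E)/0.0592 = 2×(0.34 − 0.499)/0.0592 = -5.372.
With Q = [H⁺]^2 / ([Cu²⁺]·P(H₂)), solving for [H⁺] gives log[H⁺] = -4.793, so pH = 4.79.

pH = 4.79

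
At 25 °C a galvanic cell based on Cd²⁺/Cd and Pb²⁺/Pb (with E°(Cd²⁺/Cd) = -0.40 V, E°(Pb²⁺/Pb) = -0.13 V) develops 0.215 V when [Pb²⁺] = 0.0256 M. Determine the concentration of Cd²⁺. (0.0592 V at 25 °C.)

From the Nernst equation, log Q = n(E° − E)/0.0592 = 2(0.27 − 0.215)/0.0592 = 1.858, so Q = 72.1.
With Q = [Cd²⁺]/[Pb²⁺] and the known concentrations, [Cd²⁺] in the numerator gives [Cd²⁺] = 1.8 M.

1.8 M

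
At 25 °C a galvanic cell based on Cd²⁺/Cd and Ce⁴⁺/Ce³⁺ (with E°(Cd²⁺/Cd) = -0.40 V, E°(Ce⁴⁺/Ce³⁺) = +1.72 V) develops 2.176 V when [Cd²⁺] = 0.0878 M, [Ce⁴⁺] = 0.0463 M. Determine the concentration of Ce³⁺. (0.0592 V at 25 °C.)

0.018 M

From the Nernst equation, log Q = n(E° − E)/0.0592 = 2(2.12 − 2.176)/0.0592 = -1.892, so Q = 0.0128.
With Q = [Cd²⁺]·[Ce³⁺]^2/[Ce⁴⁺]^2 and the known concentrations, [Ce³⁺]^2 in the numerator gives [Ce³⁺] = 0.018 M.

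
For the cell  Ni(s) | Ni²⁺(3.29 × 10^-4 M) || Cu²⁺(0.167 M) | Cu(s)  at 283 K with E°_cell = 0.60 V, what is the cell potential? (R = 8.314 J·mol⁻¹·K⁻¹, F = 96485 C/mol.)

0.676 V

Balancing electrons gives n = 2; the reaction quotient is Q = [Ni²⁺]/[Cu²⁺] = 0.00197.
E = E° − (RT/nF) ln Q = 0.60 − (8.314×283)/(2×96485) × (-6.230) = 0.600 + 0.076 = 0.676 V.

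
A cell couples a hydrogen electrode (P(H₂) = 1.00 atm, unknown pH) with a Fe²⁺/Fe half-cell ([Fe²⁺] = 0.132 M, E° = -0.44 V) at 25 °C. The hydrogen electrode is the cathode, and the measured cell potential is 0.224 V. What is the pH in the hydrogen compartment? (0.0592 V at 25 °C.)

E°_cell = 0.44 V and n = 2.
log Q = n(E° − E)/0.0592 = 2×(0.44 − 0.224)/0.0592 = 7.297.
With Q = [Fe²⁺]·P(H₂) / [H⁺]^2, solving for [H⁺] gives log[H⁺] = -4.088, so pH = 4.09.

pH = 4.09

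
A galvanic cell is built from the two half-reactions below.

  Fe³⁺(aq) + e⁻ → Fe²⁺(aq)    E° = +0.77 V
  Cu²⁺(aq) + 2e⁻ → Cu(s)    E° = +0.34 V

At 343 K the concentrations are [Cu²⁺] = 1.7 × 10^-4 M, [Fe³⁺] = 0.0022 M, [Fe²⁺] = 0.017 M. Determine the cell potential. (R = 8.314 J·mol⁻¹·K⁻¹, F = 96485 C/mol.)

0.498 V

The Fe³⁺/Fe²⁺ couple has the higher reduction potential and acts as the cathode, so E°_cell = +0.77 − (+0.34) = 0.43 V.
Balancing electrons gives n = 2; the reaction quotient is Q = [Cu²⁺]·[Fe²⁺]^2/[Fe³⁺]^2 = 0.0102.
E = E° − (RT/nF) ln Q = 0.43 − (8.314×343)/(2×96485) × (-4.590) = 0.430 + 0.068 = 0.498 V.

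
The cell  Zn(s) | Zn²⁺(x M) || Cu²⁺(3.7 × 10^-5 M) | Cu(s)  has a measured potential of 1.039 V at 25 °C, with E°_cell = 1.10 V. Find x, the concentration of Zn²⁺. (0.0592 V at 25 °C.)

From the Nernst equation, log Q = n(E° − E)/0.0592 = 2(1.10 − 1.039)/0.0592 = 2.061, so Q = 115.
With Q = [Zn²⁺]/[Cu²⁺] and the known concentrations, [Zn²⁺] in the numerator gives [Zn²⁺] = 0.0043 M.

0.0043 M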